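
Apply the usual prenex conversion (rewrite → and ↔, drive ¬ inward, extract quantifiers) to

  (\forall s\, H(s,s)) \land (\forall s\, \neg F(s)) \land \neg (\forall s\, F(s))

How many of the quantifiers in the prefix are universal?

2

Drive negations inward (¬∀x A ≡ ∃x ¬A, ¬∃x A ≡ ∀x ¬A, De Morgan for ∧/∨):
  (\forall s\, H(s,s)) \land (\forall s\, \neg F(s)) \land (\exists s\, \neg F(s))
Standardize variables apart so no two quantifiers bind the same name: s↦z1, s↦v1.
  (\forall s\, H(s,s)) \land (\forall z1\, \neg F(z1)) \land (\exists v1\, \neg F(v1))
Pull the quantifiers to the front (each side's bound variable is not free in the other side):
  \forall s\, \forall z1\, \exists v1\, (H(s,s) \land \neg F(z1) \land \neg F(v1))
The prefix is \forall s \forall z1 \exists v1: 2 universal, 1 existential.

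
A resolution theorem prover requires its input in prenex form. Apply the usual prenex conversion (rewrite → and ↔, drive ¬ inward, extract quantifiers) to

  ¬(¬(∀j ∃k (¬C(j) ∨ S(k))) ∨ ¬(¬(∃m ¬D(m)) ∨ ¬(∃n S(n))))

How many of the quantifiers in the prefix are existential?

1

Push ¬ through the quantifiers and connectives to reach negation normal form:
  (∀j ∃k (¬C(j) ∨ S(k))) ∧ ((∀m D(m)) ∨ (∀n ¬S(n)))
Pull the quantifiers to the front (each side's bound variable is not free in the other side):
  ∀j ∃k ∀m ∀n ((¬C(j) ∨ S(k)) ∧ (D(m) ∨ ¬S(n)))
The prefix is ∀j ∃k ∀m ∀n: 3 universal, 1 existential.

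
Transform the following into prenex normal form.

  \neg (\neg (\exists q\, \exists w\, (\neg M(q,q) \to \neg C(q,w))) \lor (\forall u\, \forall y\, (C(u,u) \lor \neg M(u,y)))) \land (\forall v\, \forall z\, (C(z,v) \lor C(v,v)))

Eliminate → and ↔ using ¬ and ∨.
  \neg (\neg (\exists q\, \exists w\, (\neg \neg M(q,q) \lor \neg C(q,w))) \lor (\forall u\, \forall y\, (C(u,u) \lor \neg M(u,y)))) \land (\forall v\, \forall z\, (C(z,v) \lor C(v,v)))
Push ¬ through the quantifiers and connectives to reach negation normal form:
  (\exists q\, \exists w\, (M(q,q) \lor \neg C(q,w))) \land (\exists u\, \exists y\, (\neg C(u,u) \land M(u,y))) \land (\forall v\, \forall z\, (C(z,v) \lor C(v,v)))
All bound variables are already distinct, so no renaming is needed.
Extract every quantifier outward, since the variables are now distinct and don't occur free across branches:
  \exists q\, \exists w\, \exists u\, \exists y\, \forall v\, \forall z\, ((M(q,q) \lor \neg C(q,w)) \land \neg C(u,u) \land M(u,y) \land (C(z,v) \lor C(v,v)))

\exists q\, \exists w\, \exists u\, \exists y\, \forall v\, \forall z\, ((M(q,q) \lor \neg C(q,w)) \land \neg C(u,u) \land M(u,y) \land (C(z,v) \lor C(v,v)))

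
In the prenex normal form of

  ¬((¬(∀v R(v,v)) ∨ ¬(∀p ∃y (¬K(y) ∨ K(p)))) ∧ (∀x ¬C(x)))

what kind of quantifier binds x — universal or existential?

existential

Push ¬ through the quantifiers and connectives to reach negation normal form:
  (∀v R(v,v)) ∧ (∀p ∃y (¬K(y) ∨ K(p))) ∨ (∃x C(x))
All bound variables are already distinct, so no renaming is needed.
Extract every quantifier outward, since the variables are now distinct and don't occur free across branches:
  ∀v ∀p ∃y ∃x (R(v,v) ∧ (¬K(y) ∨ K(p)) ∨ C(x))
The quantifier ∀x sits under an odd number of negations, so it flips to ∃x.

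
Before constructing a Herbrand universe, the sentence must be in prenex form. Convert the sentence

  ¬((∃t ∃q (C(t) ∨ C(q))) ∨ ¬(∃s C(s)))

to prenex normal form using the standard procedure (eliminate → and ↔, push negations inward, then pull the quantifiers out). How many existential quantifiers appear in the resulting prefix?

Move each ¬ inward, flipping quantifiers it crosses:
  (∀t ∀q (¬C(t) ∧ ¬C(q))) ∧ (∃s C(s))
Finally move all quantifiers to the prefix:
  ∀t ∀q ∃s (¬C(t) ∧ ¬C(q) ∧ C(s))
The prefix is ∀t ∀q ∃s: 2 universal, 1 existential.

1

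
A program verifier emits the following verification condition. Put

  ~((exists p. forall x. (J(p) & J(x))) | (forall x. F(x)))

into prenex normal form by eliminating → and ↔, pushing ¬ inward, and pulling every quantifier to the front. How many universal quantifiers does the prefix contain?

Push ¬ through the quantifiers and connectives to reach negation normal form:
  (forall p. exists x. (~J(p) | ~J(x))) & (exists x. ~F(x))
Standardize variables apart so no two quantifiers bind the same name: x↦v.
  (forall p. exists x. (~J(p) | ~J(x))) & (exists v. ~F(v))
Extract every quantifier outward, since the variables are now distinct and don't occur free across branches:
  forall p. exists x. exists v. ((~J(p) | ~J(x)) & ~F(v))
The prefix is forall p exists x exists v: 1 universal, 2 existential.

1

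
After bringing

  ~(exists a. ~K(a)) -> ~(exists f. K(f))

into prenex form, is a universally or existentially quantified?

Eliminate → and ↔ using ¬ and ∨.
  ~~(exists a. ~K(a)) | ~(exists f. K(f))
Drive negations inward (¬∀x A ≡ ∃x ¬A, ¬∃x A ≡ ∀x ¬A, De Morgan for ∧/∨):
  (exists a. ~K(a)) | (forall f. ~K(f))
All bound variables are already distinct, so no renaming is needed.
Extract every quantifier outward, since the variables are now distinct and don't occur free across branches:
  exists a. forall f. (~K(a) | ~K(f))
The quantifier exists a sits under an even number of negations (counting the antecedent side of each →), so it remains existential.

existential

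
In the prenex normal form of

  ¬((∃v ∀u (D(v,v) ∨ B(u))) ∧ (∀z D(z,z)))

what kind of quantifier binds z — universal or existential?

Drive negations inward (¬∀x A ≡ ∃x ¬A, ¬∃x A ≡ ∀x ¬A, De Morgan for ∧/∨):
  (∀v ∃u (¬D(v,v) ∧ ¬B(u))) ∨ (∃z ¬D(z,z))
All bound variables are already distinct, so no renaming is needed.
Finally move all quantifiers to the prefix:
  ∀v ∃u ∃z (¬D(v,v) ∧ ¬B(u) ∨ ¬D(z,z))
The quantifier ∀z sits under an odd number of negations, so it flips to ∃z.

existential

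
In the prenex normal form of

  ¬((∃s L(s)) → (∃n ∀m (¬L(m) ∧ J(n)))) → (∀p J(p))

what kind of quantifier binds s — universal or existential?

universal

First replace A → B with ¬A ∨ B.
  ¬¬(¬(∃s L(s)) ∨ (∃n ∀m (¬L(m) ∧ J(n)))) ∨ (∀p J(p))
Move each ¬ inward, flipping quantifiers it crosses:
  (∀s ¬L(s)) ∨ (∃n ∀m (¬L(m) ∧ J(n))) ∨ (∀p J(p))
Finally move all quantifiers to the prefix:
  ∀s ∃n ∀m ∀p (¬L(s) ∨ ¬L(m) ∧ J(n) ∨ J(p))
The quantifier ∃s sits under an odd number of negations (counting the antecedent side of each →), so it flips to ∀s.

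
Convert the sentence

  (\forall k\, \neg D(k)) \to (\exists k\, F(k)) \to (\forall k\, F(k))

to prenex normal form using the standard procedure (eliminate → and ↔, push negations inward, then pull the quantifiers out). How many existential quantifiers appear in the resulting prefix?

First replace A → B with ¬A ∨ B.
  \neg (\forall k\, \neg D(k)) \lor \neg (\exists k\, F(k)) \lor (\forall k\, F(k))
Push ¬ through the quantifiers and connectives to reach negation normal form:
  (\exists k\, D(k)) \lor (\forall k\, \neg F(k)) \lor (\forall k\, F(k))
Give each quantifier a distinct variable: k↦s, k↦x1.
  (\exists k\, D(k)) \lor (\forall s\, \neg F(s)) \lor (\forall x1\, F(x1))
Extract every quantifier outward, since the variables are now distinct and don't occur free across branches:
  \exists k\, \forall s\, \forall x1\, (D(k) \lor \neg F(s) \lor F(x1))
The prefix is \exists k \forall s \forall x1: 2 universal, 1 existential.

1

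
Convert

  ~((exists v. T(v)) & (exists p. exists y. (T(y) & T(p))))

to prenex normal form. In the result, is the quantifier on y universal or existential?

universal

Drive negations inward (¬∀x A ≡ ∃x ¬A, ¬∃x A ≡ ∀x ¬A, De Morgan for ∧/∨):
  (forall v. ~T(v)) | (forall p. forall y. (~T(y) | ~T(p)))
All bound variables are already distinct, so no renaming is needed.
Finally move all quantifiers to the prefix:
  forall v. forall p. forall y. (~T(v) | ~T(y) | ~T(p))
The quantifier exists y sits under an odd number of negations, so it flips to forall y.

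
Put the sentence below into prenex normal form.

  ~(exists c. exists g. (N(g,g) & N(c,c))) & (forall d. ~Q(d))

forall c. forall g. forall d. ((~N(g,g) | ~N(c,c)) & ~Q(d))

Drive negations inward (¬∀x A ≡ ∃x ¬A, ¬∃x A ≡ ∀x ¬A, De Morgan for ∧/∨):
  (forall c. forall g. (~N(g,g) | ~N(c,c))) & (forall d. ~Q(d))
All bound variables are already distinct, so no renaming is needed.
Pull the quantifiers to the front (each side's bound variable is not free in the other side):
  forall c. forall g. forall d. ((~N(g,g) | ~N(c,c)) & ~Q(d))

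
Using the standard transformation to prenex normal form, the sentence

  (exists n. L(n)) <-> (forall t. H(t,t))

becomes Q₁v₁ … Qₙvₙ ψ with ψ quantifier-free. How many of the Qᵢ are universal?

Rewrite implications/biconditionals: A → B as ¬A ∨ B; A ↔ B as (¬A ∨ B) ∧ (¬B ∨ A).
  (~(exists n. L(n)) | (forall t. H(t,t))) & (~(forall t. H(t,t)) | (exists n. L(n)))
Move each ¬ inward, flipping quantifiers it crosses:
  ((forall n. ~L(n)) | (forall t. H(t,t))) & ((exists t. ~H(t,t)) | (exists n. L(n)))
Rename bound variables to avoid capture: t↦a, n↦u.
  ((forall n. ~L(n)) | (forall t. H(t,t))) & ((exists a. ~H(a,a)) | (exists u. L(u)))
Pull the quantifiers to the front (each side's bound variable is not free in the other side):
  forall n. forall t. exists a. exists u. ((~L(n) | H(t,t)) & (~H(a,a) | L(u)))
The prefix is forall n forall t exists a exists u: 2 universal, 2 existential.

2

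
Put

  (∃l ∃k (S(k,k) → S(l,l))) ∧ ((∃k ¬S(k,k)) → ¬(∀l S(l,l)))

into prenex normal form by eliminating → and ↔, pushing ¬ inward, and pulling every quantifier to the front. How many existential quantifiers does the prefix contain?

Rewrite implications/biconditionals: A → B as ¬A ∨ B.
  (∃l ∃k (¬S(k,k) ∨ S(l,l))) ∧ (¬(∃k ¬S(k,k)) ∨ ¬(∀l S(l,l)))
Drive negations inward (¬∀x A ≡ ∃x ¬A, ¬∃x A ≡ ∀x ¬A, De Morgan for ∧/∨):
  (∃l ∃k (¬S(k,k) ∨ S(l,l))) ∧ ((∀k S(k,k)) ∨ (∃l ¬S(l,l)))
Standardize variables apart so no two quantifiers bind the same name: k↦b, l↦y.
  (∃l ∃k (¬S(k,k) ∨ S(l,l))) ∧ ((∀b S(b,b)) ∨ (∃y ¬S(y,y)))
Pull the quantifiers to the front (each side's bound variable is not free in the other side):
  ∃l ∃k ∀b ∃y ((¬S(k,k) ∨ S(l,l)) ∧ (S(b,b) ∨ ¬S(y,y)))
The prefix is ∃l ∃k ∀b ∃y: 1 universal, 3 existential.

3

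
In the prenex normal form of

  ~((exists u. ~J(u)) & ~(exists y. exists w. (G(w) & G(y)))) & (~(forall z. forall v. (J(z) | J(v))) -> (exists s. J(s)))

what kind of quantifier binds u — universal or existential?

universal

First replace A → B with ¬A ∨ B.
  ~((exists u. ~J(u)) & ~(exists y. exists w. (G(w) & G(y)))) & (~~(forall z. forall v. (J(z) | J(v))) | (exists s. J(s)))
Drive negations inward (¬∀x A ≡ ∃x ¬A, ¬∃x A ≡ ∀x ¬A, De Morgan for ∧/∨):
  ((forall u. J(u)) | (exists y. exists w. (G(w) & G(y)))) & ((forall z. forall v. (J(z) | J(v))) | (exists s. J(s)))
Extract every quantifier outward, since the variables are now distinct and don't occur free across branches:
  forall u. exists y. exists w. forall z. forall v. exists s. ((J(u) | G(w) & G(y)) & (J(z) | J(v) | J(s)))
The quantifier exists u sits under an odd number of negations (counting the antecedent side of each →), so it flips to forall u.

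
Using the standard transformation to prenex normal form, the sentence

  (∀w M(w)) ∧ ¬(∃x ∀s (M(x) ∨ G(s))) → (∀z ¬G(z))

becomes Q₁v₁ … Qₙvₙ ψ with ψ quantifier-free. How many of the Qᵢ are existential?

Rewrite implications/biconditionals: A → B as ¬A ∨ B.
  ¬((∀w M(w)) ∧ ¬(∃x ∀s (M(x) ∨ G(s)))) ∨ (∀z ¬G(z))
Move each ¬ inward, flipping quantifiers it crosses:
  (∃w ¬M(w)) ∨ (∃x ∀s (M(x) ∨ G(s))) ∨ (∀z ¬G(z))
All bound variables are already distinct, so no renaming is needed.
Pull the quantifiers to the front (each side's bound variable is not free in the other side):
  ∃w ∃x ∀s ∀z (¬M(w) ∨ M(x) ∨ G(s) ∨ ¬G(z))
The prefix is ∃w ∃x ∀s ∀z: 2 universal, 2 existential.

2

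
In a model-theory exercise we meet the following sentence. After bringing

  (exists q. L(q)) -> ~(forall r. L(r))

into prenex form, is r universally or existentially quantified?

Rewrite implications/biconditionals: A → B as ¬A ∨ B.
  ~(exists q. L(q)) | ~(forall r. L(r))
Push ¬ through the quantifiers and connectives to reach negation normal form:
  (forall q. ~L(q)) | (exists r. ~L(r))
All bound variables are already distinct, so no renaming is needed.
Extract every quantifier outward, since the variables are now distinct and don't occur free across branches:
  forall q. exists r. (~L(q) | ~L(r))
The quantifier forall r sits under an odd number of negations (counting the antecedent side of each →), so it flips to exists r.

existential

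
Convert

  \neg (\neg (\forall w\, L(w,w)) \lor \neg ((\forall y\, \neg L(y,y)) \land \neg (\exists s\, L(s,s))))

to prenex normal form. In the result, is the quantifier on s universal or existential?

universal

Drive negations inward (¬∀x A ≡ ∃x ¬A, ¬∃x A ≡ ∀x ¬A, De Morgan for ∧/∨):
  (\forall w\, L(w,w)) \land (\forall y\, \neg L(y,y)) \land (\forall s\, \neg L(s,s))
All bound variables are already distinct, so no renaming is needed.
Extract every quantifier outward, since the variables are now distinct and don't occur free across branches:
  \forall w\, \forall y\, \forall s\, (L(w,w) \land \neg L(y,y) \land \neg L(s,s))
The quantifier \exists s sits under an odd number of negations, so it flips to \forall s.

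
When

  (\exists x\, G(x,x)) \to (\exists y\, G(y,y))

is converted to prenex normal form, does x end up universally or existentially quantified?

universal

Eliminate → and ↔ using ¬ and ∨.
  \neg (\exists x\, G(x,x)) \lor (\exists y\, G(y,y))
Drive negations inward (¬∀x A ≡ ∃x ¬A, ¬∃x A ≡ ∀x ¬A, De Morgan for ∧/∨):
  (\forall x\, \neg G(x,x)) \lor (\exists y\, G(y,y))
Pull the quantifiers to the front (each side's bound variable is not free in the other side):
  \forall x\, \exists y\, (\neg G(x,x) \lor G(y,y))
The quantifier \exists x sits under an odd number of negations (counting the antecedent side of each →), so it flips to \forall x.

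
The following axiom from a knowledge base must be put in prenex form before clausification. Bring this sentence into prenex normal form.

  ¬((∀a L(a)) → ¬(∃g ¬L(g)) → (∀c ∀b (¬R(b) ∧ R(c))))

∀a ∀g ∃c ∃b (L(a) ∧ L(g) ∧ (R(b) ∨ ¬R(c)))

Rewrite implications/biconditionals: A → B as ¬A ∨ B.
  ¬(¬(∀a L(a)) ∨ ¬¬(∃g ¬L(g)) ∨ (∀c ∀b (¬R(b) ∧ R(c))))
Move each ¬ inward, flipping quantifiers it crosses:
  (∀a L(a)) ∧ (∀g L(g)) ∧ (∃c ∃b (R(b) ∨ ¬R(c)))
Extract every quantifier outward, since the variables are now distinct and don't occur free across branches:
  ∀a ∀g ∃c ∃b (L(a) ∧ L(g) ∧ (R(b) ∨ ¬R(c)))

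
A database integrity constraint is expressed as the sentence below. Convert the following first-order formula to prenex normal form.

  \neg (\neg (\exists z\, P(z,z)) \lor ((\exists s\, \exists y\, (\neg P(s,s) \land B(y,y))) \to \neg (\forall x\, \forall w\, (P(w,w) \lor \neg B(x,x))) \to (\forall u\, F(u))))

First replace A → B with ¬A ∨ B.
  \neg (\neg (\exists z\, P(z,z)) \lor \neg (\exists s\, \exists y\, (\neg P(s,s) \land B(y,y))) \lor \neg \neg (\forall x\, \forall w\, (P(w,w) \lor \neg B(x,x))) \lor (\forall u\, F(u)))
Move each ¬ inward, flipping quantifiers it crosses:
  (\exists z\, P(z,z)) \land (\exists s\, \exists y\, (\neg P(s,s) \land B(y,y))) \land (\exists x\, \exists w\, (\neg P(w,w) \land B(x,x))) \land (\exists u\, \neg F(u))
All bound variables are already distinct, so no renaming is needed.
Finally move all quantifiers to the prefix:
  \exists z\, \exists s\, \exists y\, \exists x\, \exists w\, \exists u\, (P(z,z) \land \neg P(s,s) \land B(y,y) \land \neg P(w,w) \land B(x,x) \land \neg F(u))

\exists z\, \exists s\, \exists y\, \exists x\, \exists w\, \exists u\, (P(z,z) \land \neg P(s,s) \land B(y,y) \land \neg P(w,w) \land B(x,x) \land \neg F(u))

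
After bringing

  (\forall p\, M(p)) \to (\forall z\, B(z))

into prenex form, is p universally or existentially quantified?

existential

Rewrite implications/biconditionals: A → B as ¬A ∨ B.
  \neg (\forall p\, M(p)) \lor (\forall z\, B(z))
Move each ¬ inward, flipping quantifiers it crosses:
  (\exists p\, \neg M(p)) \lor (\forall z\, B(z))
All bound variables are already distinct, so no renaming is needed.
Pull the quantifiers to the front (each side's bound variable is not free in the other side):
  \exists p\, \forall z\, (\neg M(p) \lor B(z))
The quantifier \forall p sits under an odd number of negations (counting the antecedent side of each →), so it flips to \exists p.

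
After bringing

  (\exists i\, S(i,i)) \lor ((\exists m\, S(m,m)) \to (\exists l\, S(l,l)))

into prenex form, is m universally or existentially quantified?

universal

Eliminate → and ↔ using ¬ and ∨.
  (\exists i\, S(i,i)) \lor \neg (\exists m\, S(m,m)) \lor (\exists l\, S(l,l))
Move each ¬ inward, flipping quantifiers it crosses:
  (\exists i\, S(i,i)) \lor (\forall m\, \neg S(m,m)) \lor (\exists l\, S(l,l))
Pull the quantifiers to the front (each side's bound variable is not free in the other side):
  \exists i\, \forall m\, \exists l\, (S(i,i) \lor \neg S(m,m) \lor S(l,l))
The quantifier \exists m sits under an odd number of negations (counting the antecedent side of each →), so it flips to \forall m.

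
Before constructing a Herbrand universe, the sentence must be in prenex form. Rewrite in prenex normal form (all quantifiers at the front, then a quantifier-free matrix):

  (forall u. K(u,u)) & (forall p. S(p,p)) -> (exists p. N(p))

exists u. exists p. exists c. (~K(u,u) | ~S(p,p) | N(c))

Rewrite implications/biconditionals: A → B as ¬A ∨ B.
  ~((forall u. K(u,u)) & (forall p. S(p,p))) | (exists p. N(p))
Push ¬ through the quantifiers and connectives to reach negation normal form:
  (exists u. ~K(u,u)) | (exists p. ~S(p,p)) | (exists p. N(p))
Standardize variables apart so no two quantifiers bind the same name: p↦c.
  (exists u. ~K(u,u)) | (exists p. ~S(p,p)) | (exists c. N(c))
Pull the quantifiers to the front (each side's bound variable is not free in the other side):
  exists u. exists p. exists c. (~K(u,u) | ~S(p,p) | N(c))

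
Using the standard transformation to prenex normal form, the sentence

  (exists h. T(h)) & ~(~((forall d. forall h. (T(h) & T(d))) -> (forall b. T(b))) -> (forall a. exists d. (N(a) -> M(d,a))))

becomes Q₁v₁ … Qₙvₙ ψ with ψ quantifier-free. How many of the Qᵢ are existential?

3

Eliminate → and ↔ using ¬ and ∨.
  (exists h. T(h)) & ~(~~(~(forall d. forall h. (T(h) & T(d))) | (forall b. T(b))) | (forall a. exists d. (~N(a) | M(d,a))))
Push ¬ through the quantifiers and connectives to reach negation normal form:
  (exists h. T(h)) & (forall d. forall h. (T(h) & T(d))) & (exists b. ~T(b)) & (exists a. forall d. (N(a) & ~M(d,a)))
Rename bound variables to avoid capture: h↦p, d↦c.
  (exists h. T(h)) & (forall d. forall p. (T(p) & T(d))) & (exists b. ~T(b)) & (exists a. forall c. (N(a) & ~M(c,a)))
Pull the quantifiers to the front (each side's bound variable is not free in the other side):
  exists h. forall d. forall p. exists b. exists a. forall c. (T(h) & T(p) & T(d) & ~T(b) & N(a) & ~M(c,a))
The prefix is exists h forall d forall p exists b exists a forall c: 3 universal, 3 existential.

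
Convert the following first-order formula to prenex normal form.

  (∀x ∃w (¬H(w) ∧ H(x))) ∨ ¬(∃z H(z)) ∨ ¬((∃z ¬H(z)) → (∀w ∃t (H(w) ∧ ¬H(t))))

Eliminate → and ↔ using ¬ and ∨.
  (∀x ∃w (¬H(w) ∧ H(x))) ∨ ¬(∃z H(z)) ∨ ¬(¬(∃z ¬H(z)) ∨ (∀w ∃t (H(w) ∧ ¬H(t))))
Push ¬ through the quantifiers and connectives to reach negation normal form:
  (∀x ∃w (¬H(w) ∧ H(x))) ∨ (∀z ¬H(z)) ∨ (∃z ¬H(z)) ∧ (∃w ∀t (¬H(w) ∨ H(t)))
Give each quantifier a distinct variable: z↦b, w↦u1.
  (∀x ∃w (¬H(w) ∧ H(x))) ∨ (∀z ¬H(z)) ∨ (∃b ¬H(b)) ∧ (∃u1 ∀t (¬H(u1) ∨ H(t)))
Pull the quantifiers to the front (each side's bound variable is not free in the other side):
  ∀x ∃w ∀z ∃b ∃u1 ∀t (¬H(w) ∧ H(x) ∨ ¬H(z) ∨ ¬H(b) ∧ (¬H(u1) ∨ H(t)))

∀x ∃w ∀z ∃b ∃u1 ∀t (¬H(w) ∧ H(x) ∨ ¬H(z) ∨ ¬H(b) ∧ (¬H(u1) ∨ H(t)))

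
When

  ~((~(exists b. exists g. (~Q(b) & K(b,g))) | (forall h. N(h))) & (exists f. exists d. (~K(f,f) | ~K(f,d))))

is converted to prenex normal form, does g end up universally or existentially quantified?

existential

Drive negations inward (¬∀x A ≡ ∃x ¬A, ¬∃x A ≡ ∀x ¬A, De Morgan for ∧/∨):
  (exists b. exists g. (~Q(b) & K(b,g))) & (exists h. ~N(h)) | (forall f. forall d. (K(f,f) & K(f,d)))
All bound variables are already distinct, so no renaming is needed.
Finally move all quantifiers to the prefix:
  exists b. exists g. exists h. forall f. forall d. (~Q(b) & K(b,g) & ~N(h) | K(f,f) & K(f,d))
The quantifier exists g sits under an even number of negations, so it remains existential.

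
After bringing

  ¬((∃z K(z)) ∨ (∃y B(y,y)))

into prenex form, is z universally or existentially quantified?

Drive negations inward (¬∀x A ≡ ∃x ¬A, ¬∃x A ≡ ∀x ¬A, De Morgan for ∧/∨):
  (∀z ¬K(z)) ∧ (∀y ¬B(y,y))
Extract every quantifier outward, since the variables are now distinct and don't occur free across branches:
  ∀z ∀y (¬K(z) ∧ ¬B(y,y))
The quantifier ∃z sits under an odd number of negations, so it flips to ∀z.

universal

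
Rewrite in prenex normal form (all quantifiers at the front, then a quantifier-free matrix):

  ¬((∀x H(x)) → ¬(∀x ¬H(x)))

∀x ∀w1 (H(x) ∧ ¬H(w1))

First replace A → B with ¬A ∨ B.
  ¬(¬(∀x H(x)) ∨ ¬(∀x ¬H(x)))
Push ¬ through the quantifiers and connectives to reach negation normal form:
  (∀x H(x)) ∧ (∀x ¬H(x))
Give each quantifier a distinct variable: x↦w1.
  (∀x H(x)) ∧ (∀w1 ¬H(w1))
Pull the quantifiers to the front (each side's bound variable is not free in the other side):
  ∀x ∀w1 (H(x) ∧ ¬H(w1))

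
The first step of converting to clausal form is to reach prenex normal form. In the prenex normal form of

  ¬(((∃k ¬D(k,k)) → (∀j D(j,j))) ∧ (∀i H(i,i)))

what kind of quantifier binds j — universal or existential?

existential

Eliminate → and ↔ using ¬ and ∨.
  ¬((¬(∃k ¬D(k,k)) ∨ (∀j D(j,j))) ∧ (∀i H(i,i)))
Drive negations inward (¬∀x A ≡ ∃x ¬A, ¬∃x A ≡ ∀x ¬A, De Morgan for ∧/∨):
  (∃k ¬D(k,k)) ∧ (∃j ¬D(j,j)) ∨ (∃i ¬H(i,i))
All bound variables are already distinct, so no renaming is needed.
Pull the quantifiers to the front (each side's bound variable is not free in the other side):
  ∃k ∃j ∃i (¬D(k,k) ∧ ¬D(j,j) ∨ ¬H(i,i))
The quantifier ∀j sits under an odd number of negations (counting the antecedent side of each →), so it flips to ∃j.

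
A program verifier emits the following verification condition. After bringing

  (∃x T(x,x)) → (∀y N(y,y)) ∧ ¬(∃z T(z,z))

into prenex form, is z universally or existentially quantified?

universal

Eliminate → and ↔ using ¬ and ∨.
  ¬(∃x T(x,x)) ∨ (∀y N(y,y)) ∧ ¬(∃z T(z,z))
Push ¬ through the quantifiers and connectives to reach negation normal form:
  (∀x ¬T(x,x)) ∨ (∀y N(y,y)) ∧ (∀z ¬T(z,z))
All bound variables are already distinct, so no renaming is needed.
Pull the quantifiers to the front (each side's bound variable is not free in the other side):
  ∀x ∀y ∀z (¬T(x,x) ∨ N(y,y) ∧ ¬T(z,z))
The quantifier ∃z sits under an odd number of negations (counting the antecedent side of each →), so it flips to ∀z.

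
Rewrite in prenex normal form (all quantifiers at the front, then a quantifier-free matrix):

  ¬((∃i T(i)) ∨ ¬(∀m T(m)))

∀i ∀m (¬T(i) ∧ T(m))

Push ¬ through the quantifiers and connectives to reach negation normal form:
  (∀i ¬T(i)) ∧ (∀m T(m))
All bound variables are already distinct, so no renaming is needed.
Extract every quantifier outward, since the variables are now distinct and don't occur free across branches:
  ∀i ∀m (¬T(i) ∧ T(m))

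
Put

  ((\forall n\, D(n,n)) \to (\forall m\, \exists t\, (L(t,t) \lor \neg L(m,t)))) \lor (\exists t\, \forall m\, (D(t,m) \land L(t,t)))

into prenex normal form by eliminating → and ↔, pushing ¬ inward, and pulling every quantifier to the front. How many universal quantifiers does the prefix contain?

First replace A → B with ¬A ∨ B.
  \neg (\forall n\, D(n,n)) \lor (\forall m\, \exists t\, (L(t,t) \lor \neg L(m,t))) \lor (\exists t\, \forall m\, (D(t,m) \land L(t,t)))
Drive negations inward (¬∀x A ≡ ∃x ¬A, ¬∃x A ≡ ∀x ¬A, De Morgan for ∧/∨):
  (\exists n\, \neg D(n,n)) \lor (\forall m\, \exists t\, (L(t,t) \lor \neg L(m,t))) \lor (\exists t\, \forall m\, (D(t,m) \land L(t,t)))
Standardize variables apart so no two quantifiers bind the same name: t↦c, m↦a.
  (\exists n\, \neg D(n,n)) \lor (\forall m\, \exists t\, (L(t,t) \lor \neg L(m,t))) \lor (\exists c\, \forall a\, (D(c,a) \land L(c,c)))
Finally move all quantifiers to the prefix:
  \exists n\, \forall m\, \exists t\, \exists c\, \forall a\, (\neg D(n,n) \lor L(t,t) \lor \neg L(m,t) \lor D(c,a) \land L(c,c))
The prefix is \exists n \forall m \exists t \exists c \forall a: 2 universal, 3 existential.

2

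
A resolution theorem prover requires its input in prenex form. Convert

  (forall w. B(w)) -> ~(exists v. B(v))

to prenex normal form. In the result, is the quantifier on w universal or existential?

existential

Eliminate → and ↔ using ¬ and ∨.
  ~(forall w. B(w)) | ~(exists v. B(v))
Drive negations inward (¬∀x A ≡ ∃x ¬A, ¬∃x A ≡ ∀x ¬A, De Morgan for ∧/∨):
  (exists w. ~B(w)) | (forall v. ~B(v))
All bound variables are already distinct, so no renaming is needed.
Pull the quantifiers to the front (each side's bound variable is not free in the other side):
  exists w. forall v. (~B(w) | ~B(v))
The quantifier forall w sits under an odd number of negations (counting the antecedent side of each →), so it flips to exists w.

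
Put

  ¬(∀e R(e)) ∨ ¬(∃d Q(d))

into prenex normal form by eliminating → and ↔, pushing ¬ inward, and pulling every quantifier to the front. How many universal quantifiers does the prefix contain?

Push ¬ through the quantifiers and connectives to reach negation normal form:
  (∃e ¬R(e)) ∨ (∀d ¬Q(d))
Extract every quantifier outward, since the variables are now distinct and don't occur free across branches:
  ∃e ∀d (¬R(e) ∨ ¬Q(d))
The prefix is ∃e ∀d: 1 universal, 1 existential.

1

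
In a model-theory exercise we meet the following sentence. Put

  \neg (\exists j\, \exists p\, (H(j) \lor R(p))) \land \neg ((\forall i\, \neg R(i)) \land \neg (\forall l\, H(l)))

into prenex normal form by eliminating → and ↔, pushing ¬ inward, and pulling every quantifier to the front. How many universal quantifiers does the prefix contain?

Drive negations inward (¬∀x A ≡ ∃x ¬A, ¬∃x A ≡ ∀x ¬A, De Morgan for ∧/∨):
  (\forall j\, \forall p\, (\neg H(j) \land \neg R(p))) \land ((\exists i\, R(i)) \lor (\forall l\, H(l)))
All bound variables are already distinct, so no renaming is needed.
Extract every quantifier outward, since the variables are now distinct and don't occur free across branches:
  \forall j\, \forall p\, \exists i\, \forall l\, (\neg H(j) \land \neg R(p) \land (R(i) \lor H(l)))
The prefix is \forall j \forall p \exists i \forall l: 3 universal, 1 existential.

3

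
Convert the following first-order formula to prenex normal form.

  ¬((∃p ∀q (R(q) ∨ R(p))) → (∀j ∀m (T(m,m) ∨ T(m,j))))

First replace A → B with ¬A ∨ B.
  ¬(¬(∃p ∀q (R(q) ∨ R(p))) ∨ (∀j ∀m (T(m,m) ∨ T(m,j))))
Move each ¬ inward, flipping quantifiers it crosses:
  (∃p ∀q (R(q) ∨ R(p))) ∧ (∃j ∃m (¬T(m,m) ∧ ¬T(m,j)))
All bound variables are already distinct, so no renaming is needed.
Extract every quantifier outward, since the variables are now distinct and don't occur free across branches:
  ∃p ∀q ∃j ∃m ((R(q) ∨ R(p)) ∧ ¬T(m,m) ∧ ¬T(m,j))

∃p ∀q ∃j ∃m ((R(q) ∨ R(p)) ∧ ¬T(m,m) ∧ ¬T(m,j))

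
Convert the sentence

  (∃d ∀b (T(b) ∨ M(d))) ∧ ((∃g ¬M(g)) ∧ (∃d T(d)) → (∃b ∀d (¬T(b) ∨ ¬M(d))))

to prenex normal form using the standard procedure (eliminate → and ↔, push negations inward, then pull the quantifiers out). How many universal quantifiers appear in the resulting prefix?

4

First replace A → B with ¬A ∨ B.
  (∃d ∀b (T(b) ∨ M(d))) ∧ (¬((∃g ¬M(g)) ∧ (∃d T(d))) ∨ (∃b ∀d (¬T(b) ∨ ¬M(d))))
Move each ¬ inward, flipping quantifiers it crosses:
  (∃d ∀b (T(b) ∨ M(d))) ∧ ((∀g M(g)) ∨ (∀d ¬T(d)) ∨ (∃b ∀d (¬T(b) ∨ ¬M(d))))
Rename bound variables to avoid capture: d↦w1, b↦s, d↦x1.
  (∃d ∀b (T(b) ∨ M(d))) ∧ ((∀g M(g)) ∨ (∀w1 ¬T(w1)) ∨ (∃s ∀x1 (¬T(s) ∨ ¬M(x1))))
Extract every quantifier outward, since the variables are now distinct and don't occur free across branches:
  ∃d ∀b ∀g ∀w1 ∃s ∀x1 ((T(b) ∨ M(d)) ∧ (M(g) ∨ ¬T(w1) ∨ ¬T(s) ∨ ¬M(x1)))
The prefix is ∃d ∀b ∀g ∀w1 ∃s ∀x1: 4 universal, 2 existential.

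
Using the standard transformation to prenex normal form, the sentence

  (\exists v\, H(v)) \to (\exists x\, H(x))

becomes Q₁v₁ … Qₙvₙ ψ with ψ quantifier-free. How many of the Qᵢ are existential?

1

Rewrite implications/biconditionals: A → B as ¬A ∨ B.
  \neg (\exists v\, H(v)) \lor (\exists x\, H(x))
Drive negations inward (¬∀x A ≡ ∃x ¬A, ¬∃x A ≡ ∀x ¬A, De Morgan for ∧/∨):
  (\forall v\, \neg H(v)) \lor (\exists x\, H(x))
All bound variables are already distinct, so no renaming is needed.
Finally move all quantifiers to the prefix:
  \forall v\, \exists x\, (\neg H(v) \lor H(x))
The prefix is \forall v \exists x: 1 universal, 1 existential.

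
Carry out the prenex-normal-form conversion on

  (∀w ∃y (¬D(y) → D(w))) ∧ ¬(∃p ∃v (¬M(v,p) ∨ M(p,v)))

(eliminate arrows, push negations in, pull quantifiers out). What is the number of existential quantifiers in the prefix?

1

First replace A → B with ¬A ∨ B.
  (∀w ∃y (¬¬D(y) ∨ D(w))) ∧ ¬(∃p ∃v (¬M(v,p) ∨ M(p,v)))
Push ¬ through the quantifiers and connectives to reach negation normal form:
  (∀w ∃y (D(y) ∨ D(w))) ∧ (∀p ∀v (M(v,p) ∧ ¬M(p,v)))
All bound variables are already distinct, so no renaming is needed.
Extract every quantifier outward, since the variables are now distinct and don't occur free across branches:
  ∀w ∃y ∀p ∀v ((D(y) ∨ D(w)) ∧ M(v,p) ∧ ¬M(p,v))
The prefix is ∀w ∃y ∀p ∀v: 3 universal, 1 existential.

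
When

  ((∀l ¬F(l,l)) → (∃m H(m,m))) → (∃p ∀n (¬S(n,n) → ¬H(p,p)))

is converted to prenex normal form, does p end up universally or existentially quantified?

Rewrite implications/biconditionals: A → B as ¬A ∨ B.
  ¬(¬(∀l ¬F(l,l)) ∨ (∃m H(m,m))) ∨ (∃p ∀n (¬¬S(n,n) ∨ ¬H(p,p)))
Push ¬ through the quantifiers and connectives to reach negation normal form:
  (∀l ¬F(l,l)) ∧ (∀m ¬H(m,m)) ∨ (∃p ∀n (S(n,n) ∨ ¬H(p,p)))
All bound variables are already distinct, so no renaming is needed.
Pull the quantifiers to the front (each side's bound variable is not free in the other side):
  ∀l ∀m ∃p ∀n (¬F(l,l) ∧ ¬H(m,m) ∨ S(n,n) ∨ ¬H(p,p))
The quantifier ∃p sits under an even number of negations (counting the antecedent side of each →), so it remains existential.

existential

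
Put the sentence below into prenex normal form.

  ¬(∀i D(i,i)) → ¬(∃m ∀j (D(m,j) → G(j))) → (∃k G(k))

First replace A → B with ¬A ∨ B.
  ¬¬(∀i D(i,i)) ∨ ¬¬(∃m ∀j (¬D(m,j) ∨ G(j))) ∨ (∃k G(k))
Push ¬ through the quantifiers and connectives to reach negation normal form:
  (∀i D(i,i)) ∨ (∃m ∀j (¬D(m,j) ∨ G(j))) ∨ (∃k G(k))
All bound variables are already distinct, so no renaming is needed.
Extract every quantifier outward, since the variables are now distinct and don't occur free across branches:
  ∀i ∃m ∀j ∃k (D(i,i) ∨ ¬D(m,j) ∨ G(j) ∨ G(k))

∀i ∃m ∀j ∃k (D(i,i) ∨ ¬D(m,j) ∨ G(j) ∨ G(k))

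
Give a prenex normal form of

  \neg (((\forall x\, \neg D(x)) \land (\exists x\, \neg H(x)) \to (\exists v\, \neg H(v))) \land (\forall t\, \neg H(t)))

First replace A → B with ¬A ∨ B.
  \neg ((\neg ((\forall x\, \neg D(x)) \land (\exists x\, \neg H(x))) \lor (\exists v\, \neg H(v))) \land (\forall t\, \neg H(t)))
Drive negations inward (¬∀x A ≡ ∃x ¬A, ¬∃x A ≡ ∀x ¬A, De Morgan for ∧/∨):
  (\forall x\, \neg D(x)) \land (\exists x\, \neg H(x)) \land (\forall v\, H(v)) \lor (\exists t\, H(t))
Rename bound variables to avoid capture: x↦u.
  (\forall x\, \neg D(x)) \land (\exists u\, \neg H(u)) \land (\forall v\, H(v)) \lor (\exists t\, H(t))
Finally move all quantifiers to the prefix:
  \forall x\, \exists u\, \forall v\, \exists t\, (\neg D(x) \land \neg H(u) \land H(v) \lor H(t))

\forall x\, \exists u\, \forall v\, \exists t\, (\neg D(x) \land \neg H(u) \land H(v) \lor H(t))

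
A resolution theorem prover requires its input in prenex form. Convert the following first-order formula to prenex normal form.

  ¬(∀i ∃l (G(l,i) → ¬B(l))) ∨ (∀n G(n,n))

∃i ∀l ∀n (G(l,i) ∧ B(l) ∨ G(n,n))

First replace A → B with ¬A ∨ B.
  ¬(∀i ∃l (¬G(l,i) ∨ ¬B(l))) ∨ (∀n G(n,n))
Push ¬ through the quantifiers and connectives to reach negation normal form:
  (∃i ∀l (G(l,i) ∧ B(l))) ∨ (∀n G(n,n))
Extract every quantifier outward, since the variables are now distinct and don't occur free across branches:
  ∃i ∀l ∀n (G(l,i) ∧ B(l) ∨ G(n,n))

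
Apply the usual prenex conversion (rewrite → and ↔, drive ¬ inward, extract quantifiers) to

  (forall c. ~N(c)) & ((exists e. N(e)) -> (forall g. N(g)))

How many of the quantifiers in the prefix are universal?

Rewrite implications/biconditionals: A → B as ¬A ∨ B.
  (forall c. ~N(c)) & (~(exists e. N(e)) | (forall g. N(g)))
Drive negations inward (¬∀x A ≡ ∃x ¬A, ¬∃x A ≡ ∀x ¬A, De Morgan for ∧/∨):
  (forall c. ~N(c)) & ((forall e. ~N(e)) | (forall g. N(g)))
Pull the quantifiers to the front (each side's bound variable is not free in the other side):
  forall c. forall e. forall g. (~N(c) & (~N(e) | N(g)))
The prefix is forall c forall e forall g: 3 universal, 0 existential.

3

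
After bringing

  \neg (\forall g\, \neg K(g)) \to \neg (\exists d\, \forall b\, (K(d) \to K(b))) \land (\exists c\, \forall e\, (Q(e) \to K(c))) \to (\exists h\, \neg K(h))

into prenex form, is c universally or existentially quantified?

universal

First replace A → B with ¬A ∨ B.
  \neg \neg (\forall g\, \neg K(g)) \lor \neg (\neg (\exists d\, \forall b\, (\neg K(d) \lor K(b))) \land (\exists c\, \forall e\, (\neg Q(e) \lor K(c)))) \lor (\exists h\, \neg K(h))
Push ¬ through the quantifiers and connectives to reach negation normal form:
  (\forall g\, \neg K(g)) \lor (\exists d\, \forall b\, (\neg K(d) \lor K(b))) \lor (\forall c\, \exists e\, (Q(e) \land \neg K(c))) \lor (\exists h\, \neg K(h))
All bound variables are already distinct, so no renaming is needed.
Finally move all quantifiers to the prefix:
  \forall g\, \exists d\, \forall b\, \forall c\, \exists e\, \exists h\, (\neg K(g) \lor \neg K(d) \lor K(b) \lor Q(e) \land \neg K(c) \lor \neg K(h))
The quantifier \exists c sits under an odd number of negations (counting the antecedent side of each →), so it flips to \forall c.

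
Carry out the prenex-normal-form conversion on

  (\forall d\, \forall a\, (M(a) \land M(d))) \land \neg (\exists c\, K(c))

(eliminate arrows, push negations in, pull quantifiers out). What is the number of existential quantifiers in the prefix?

0

Push ¬ through the quantifiers and connectives to reach negation normal form:
  (\forall d\, \forall a\, (M(a) \land M(d))) \land (\forall c\, \neg K(c))
All bound variables are already distinct, so no renaming is needed.
Pull the quantifiers to the front (each side's bound variable is not free in the other side):
  \forall d\, \forall a\, \forall c\, (M(a) \land M(d) \land \neg K(c))
The prefix is \forall d \forall a \forall c: 3 universal, 0 existential.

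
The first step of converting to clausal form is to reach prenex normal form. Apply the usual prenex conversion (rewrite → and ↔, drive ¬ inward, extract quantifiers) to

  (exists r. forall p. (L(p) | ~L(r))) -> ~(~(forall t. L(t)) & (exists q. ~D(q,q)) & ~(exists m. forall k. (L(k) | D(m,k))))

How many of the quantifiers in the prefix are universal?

4

First replace A → B with ¬A ∨ B.
  ~(exists r. forall p. (L(p) | ~L(r))) | ~(~(forall t. L(t)) & (exists q. ~D(q,q)) & ~(exists m. forall k. (L(k) | D(m,k))))
Move each ¬ inward, flipping quantifiers it crosses:
  (forall r. exists p. (~L(p) & L(r))) | (forall t. L(t)) | (forall q. D(q,q)) | (exists m. forall k. (L(k) | D(m,k)))
All bound variables are already distinct, so no renaming is needed.
Extract every quantifier outward, since the variables are now distinct and don't occur free across branches:
  forall r. exists p. forall t. forall q. exists m. forall k. (~L(p) & L(r) | L(t) | D(q,q) | L(k) | D(m,k))
The prefix is forall r exists p forall t forall q exists m forall k: 4 universal, 2 existential.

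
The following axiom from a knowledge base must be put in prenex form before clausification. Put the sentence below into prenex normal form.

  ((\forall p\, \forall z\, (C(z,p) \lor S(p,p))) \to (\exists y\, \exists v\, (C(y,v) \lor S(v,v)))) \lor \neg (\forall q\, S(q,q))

\exists p\, \exists z\, \exists y\, \exists v\, \exists q\, (\neg C(z,p) \land \neg S(p,p) \lor C(y,v) \lor S(v,v) \lor \neg S(q,q))

First replace A → B with ¬A ∨ B.
  \neg (\forall p\, \forall z\, (C(z,p) \lor S(p,p))) \lor (\exists y\, \exists v\, (C(y,v) \lor S(v,v))) \lor \neg (\forall q\, S(q,q))
Move each ¬ inward, flipping quantifiers it crosses:
  (\exists p\, \exists z\, (\neg C(z,p) \land \neg S(p,p))) \lor (\exists y\, \exists v\, (C(y,v) \lor S(v,v))) \lor (\exists q\, \neg S(q,q))
Extract every quantifier outward, since the variables are now distinct and don't occur free across branches:
  \exists p\, \exists z\, \exists y\, \exists v\, \exists q\, (\neg C(z,p) \land \neg S(p,p) \lor C(y,v) \lor S(v,v) \lor \neg S(q,q))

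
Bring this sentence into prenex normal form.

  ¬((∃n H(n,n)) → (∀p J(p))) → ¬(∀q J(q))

Eliminate → and ↔ using ¬ and ∨.
  ¬¬(¬(∃n H(n,n)) ∨ (∀p J(p))) ∨ ¬(∀q J(q))
Move each ¬ inward, flipping quantifiers it crosses:
  (∀n ¬H(n,n)) ∨ (∀p J(p)) ∨ (∃q ¬J(q))
Extract every quantifier outward, since the variables are now distinct and don't occur free across branches:
  ∀n ∀p ∃q (¬H(n,n) ∨ J(p) ∨ ¬J(q))

∀n ∀p ∃q (¬H(n,n) ∨ J(p) ∨ ¬J(q))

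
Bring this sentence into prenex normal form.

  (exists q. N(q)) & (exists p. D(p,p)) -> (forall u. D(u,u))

Eliminate → and ↔ using ¬ and ∨.
  ~((exists q. N(q)) & (exists p. D(p,p))) | (forall u. D(u,u))
Push ¬ through the quantifiers and connectives to reach negation normal form:
  (forall q. ~N(q)) | (forall p. ~D(p,p)) | (forall u. D(u,u))
All bound variables are already distinct, so no renaming is needed.
Extract every quantifier outward, since the variables are now distinct and don't occur free across branches:
  forall q. forall p. forall u. (~N(q) | ~D(p,p) | D(u,u))

forall q. forall p. forall u. (~N(q) | ~D(p,p) | D(u,u))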